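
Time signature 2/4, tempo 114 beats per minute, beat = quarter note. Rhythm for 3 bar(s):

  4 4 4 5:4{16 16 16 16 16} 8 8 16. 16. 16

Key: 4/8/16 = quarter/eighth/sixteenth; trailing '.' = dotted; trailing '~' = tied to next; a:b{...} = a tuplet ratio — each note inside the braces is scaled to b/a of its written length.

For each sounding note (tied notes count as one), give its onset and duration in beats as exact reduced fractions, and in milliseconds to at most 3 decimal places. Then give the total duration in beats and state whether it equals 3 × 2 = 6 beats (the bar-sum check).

1) 0.0ms=0b +526.316ms=1b
2) 526.316ms=1b +526.316ms=1b
3) 1052.632ms=2b +526.316ms=1b
4) 1578.947ms=3b +105.263ms=1/5b
5) 1684.211ms=16/5b +105.263ms=1/5b
6) 1789.474ms=17/5b +105.263ms=1/5b
7) 1894.737ms=18/5b +105.263ms=1/5b
8) 2000.0ms=19/5b +105.263ms=1/5b
9) 2105.263ms=4b +263.158ms=1/2b
10) 2368.421ms=9/2b +263.158ms=1/2b
11) 2631.579ms=5b +197.368ms=3/8b
12) 2828.947ms=43/8b +197.368ms=3/8b
13) 3026.316ms=23/4b +131.579ms=1/4b
Σ=6b of 6 (114bpm 2/4) — PASS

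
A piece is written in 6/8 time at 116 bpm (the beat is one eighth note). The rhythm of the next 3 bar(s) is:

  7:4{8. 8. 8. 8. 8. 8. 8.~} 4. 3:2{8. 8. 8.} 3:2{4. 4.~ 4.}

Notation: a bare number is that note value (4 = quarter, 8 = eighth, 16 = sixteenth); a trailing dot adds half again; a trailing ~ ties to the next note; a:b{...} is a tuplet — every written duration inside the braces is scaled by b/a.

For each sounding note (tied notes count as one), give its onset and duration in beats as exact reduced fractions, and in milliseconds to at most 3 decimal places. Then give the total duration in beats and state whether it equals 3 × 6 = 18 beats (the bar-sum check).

1) 0.0ms=0b +443.35ms=6/7b
2) 443.35ms=6/7b +443.35ms=6/7b
3) 886.7ms=12/7b +443.35ms=6/7b
4) 1330.049ms=18/7b +443.35ms=6/7b
5) 1773.399ms=24/7b +443.35ms=6/7b
6) 2216.749ms=30/7b +443.35ms=6/7b
7) 2660.099ms=36/7b +1995.074ms=27/7b
8) 4655.172ms=9b +517.241ms=1b
9) 5172.414ms=10b +517.241ms=1b
10) 5689.655ms=11b +517.241ms=1b
11) 6206.897ms=12b +1034.483ms=2b
12) 7241.379ms=14b +2068.966ms=4b
Σ=18b of 18 (116bpm 6/8) — PASS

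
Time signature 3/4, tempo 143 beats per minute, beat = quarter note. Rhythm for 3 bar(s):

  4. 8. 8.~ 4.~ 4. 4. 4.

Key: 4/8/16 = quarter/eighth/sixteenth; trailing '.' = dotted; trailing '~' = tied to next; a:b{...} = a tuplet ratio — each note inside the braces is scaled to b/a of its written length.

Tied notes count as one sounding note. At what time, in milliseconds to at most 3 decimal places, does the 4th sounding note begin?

1. 0.0ms @ 0 + 629.371ms (3/2)
2. 629.371ms @ 3/2 + 314.685ms (3/4)
3. 944.056ms @ 9/4 + 1573.427ms (15/4)
4. 2517.483ms @ 6 + 629.371ms (3/2)
5. 3146.853ms @ 15/2 + 629.371ms (3/2)

note 4 onset = 6b = 2517.483ms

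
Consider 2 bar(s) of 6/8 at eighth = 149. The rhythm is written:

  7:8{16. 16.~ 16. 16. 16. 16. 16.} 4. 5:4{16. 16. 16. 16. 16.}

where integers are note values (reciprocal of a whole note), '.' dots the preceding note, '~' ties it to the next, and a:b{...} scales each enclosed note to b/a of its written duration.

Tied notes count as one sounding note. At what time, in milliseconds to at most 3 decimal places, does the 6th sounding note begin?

1. 0.0ms @ 0 + 345.158ms (6/7)
2. 345.158ms @ 6/7 + 690.316ms (12/7)
3. 1035.475ms @ 18/7 + 345.158ms (6/7)
4. 1380.633ms @ 24/7 + 345.158ms (6/7)
5. 1725.791ms @ 30/7 + 345.158ms (6/7)
6. 2070.949ms @ 36/7 + 345.158ms (6/7)
7. 2416.107ms @ 6 + 1208.054ms (3)
8. 3624.161ms @ 9 + 241.611ms (3/5)
9. 3865.772ms @ 48/5 + 241.611ms (3/5)
10. 4107.383ms @ 51/5 + 241.611ms (3/5)
11. 4348.993ms @ 54/5 + 241.611ms (3/5)
12. 4590.604ms @ 57/5 + 241.611ms (3/5)

note 6 onset = 36/7b = 2070.949ms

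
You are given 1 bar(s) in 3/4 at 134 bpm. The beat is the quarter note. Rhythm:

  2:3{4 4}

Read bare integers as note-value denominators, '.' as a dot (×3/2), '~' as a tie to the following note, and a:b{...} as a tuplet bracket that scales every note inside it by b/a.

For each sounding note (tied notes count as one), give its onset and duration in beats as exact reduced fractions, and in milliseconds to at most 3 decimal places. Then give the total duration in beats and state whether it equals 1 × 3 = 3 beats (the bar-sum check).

1) 0.0ms=0b +671.642ms=3/2b
2) 671.642ms=3/2b +671.642ms=3/2b
Σ=3b of 3 (134bpm 3/4) — PASS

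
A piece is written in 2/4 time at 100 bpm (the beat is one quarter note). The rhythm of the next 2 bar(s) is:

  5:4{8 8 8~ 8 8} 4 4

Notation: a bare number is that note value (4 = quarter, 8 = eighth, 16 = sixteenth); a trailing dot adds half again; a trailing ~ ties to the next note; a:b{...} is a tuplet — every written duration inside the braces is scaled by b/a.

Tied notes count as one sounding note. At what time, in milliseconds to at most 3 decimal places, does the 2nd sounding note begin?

1. 0.0ms @ 0 + 240.0ms (2/5)
2. 240.0ms @ 2/5 + 240.0ms (2/5)
3. 480.0ms @ 4/5 + 480.0ms (4/5)
4. 960.0ms @ 8/5 + 240.0ms (2/5)
5. 1200.0ms @ 2 + 600.0ms (1)
6. 1800.0ms @ 3 + 600.0ms (1)

note 2 onset = 2/5b = 240.0ms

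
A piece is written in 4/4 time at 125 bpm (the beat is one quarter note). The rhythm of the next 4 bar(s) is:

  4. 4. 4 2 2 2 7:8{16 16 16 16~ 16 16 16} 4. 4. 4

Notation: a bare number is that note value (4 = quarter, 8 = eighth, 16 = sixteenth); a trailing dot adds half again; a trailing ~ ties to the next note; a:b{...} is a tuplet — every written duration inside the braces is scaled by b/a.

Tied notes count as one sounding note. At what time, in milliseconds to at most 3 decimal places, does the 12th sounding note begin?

note 12 onset = 82/7b = 5622.857ms

1. 0.0ms @ 0 + 720.0ms (3/2)
2. 720.0ms @ 3/2 + 720.0ms (3/2)
3. 1440.0ms @ 3 + 480.0ms (1)
4. 1920.0ms @ 4 + 960.0ms (2)
5. 2880.0ms @ 6 + 960.0ms (2)
6. 3840.0ms @ 8 + 960.0ms (2)
7. 4800.0ms @ 10 + 137.143ms (2/7)
8. 4937.143ms @ 72/7 + 137.143ms (2/7)
9. 5074.286ms @ 74/7 + 137.143ms (2/7)
10. 5211.429ms @ 76/7 + 274.286ms (4/7)
11. 5485.714ms @ 80/7 + 137.143ms (2/7)
12. 5622.857ms @ 82/7 + 137.143ms (2/7)
13. 5760.0ms @ 12 + 720.0ms (3/2)
14. 6480.0ms @ 27/2 + 720.0ms (3/2)
15. 7200.0ms @ 15 + 480.0ms (1)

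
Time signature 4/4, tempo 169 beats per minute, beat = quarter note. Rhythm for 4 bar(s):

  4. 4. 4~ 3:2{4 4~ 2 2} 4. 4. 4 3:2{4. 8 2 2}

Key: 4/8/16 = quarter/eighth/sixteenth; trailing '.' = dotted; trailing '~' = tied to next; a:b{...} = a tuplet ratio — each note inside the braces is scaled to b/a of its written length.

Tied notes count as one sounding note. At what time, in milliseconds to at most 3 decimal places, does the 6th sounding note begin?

note 6 onset = 8b = 2840.237ms

1. 0.0ms @ 0 + 532.544ms (3/2)
2. 532.544ms @ 3/2 + 532.544ms (3/2)
3. 1065.089ms @ 3 + 591.716ms (5/3)
4. 1656.805ms @ 14/3 + 710.059ms (2)
5. 2366.864ms @ 20/3 + 473.373ms (4/3)
6. 2840.237ms @ 8 + 532.544ms (3/2)
7. 3372.781ms @ 19/2 + 532.544ms (3/2)
8. 3905.325ms @ 11 + 355.03ms (1)
9. 4260.355ms @ 12 + 355.03ms (1)
10. 4615.385ms @ 13 + 118.343ms (1/3)
11. 4733.728ms @ 40/3 + 473.373ms (4/3)
12. 5207.101ms @ 44/3 + 473.373ms (4/3)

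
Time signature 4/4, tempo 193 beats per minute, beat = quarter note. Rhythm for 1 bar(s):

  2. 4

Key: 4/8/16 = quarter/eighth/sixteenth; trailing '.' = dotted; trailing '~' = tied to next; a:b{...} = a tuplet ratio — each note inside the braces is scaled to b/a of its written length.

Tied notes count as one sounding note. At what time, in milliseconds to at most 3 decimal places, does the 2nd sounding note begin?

1. 0.0ms @ 0 + 932.642ms (3)
2. 932.642ms @ 3 + 310.881ms (1)

note 2 onset = 3b = 932.642ms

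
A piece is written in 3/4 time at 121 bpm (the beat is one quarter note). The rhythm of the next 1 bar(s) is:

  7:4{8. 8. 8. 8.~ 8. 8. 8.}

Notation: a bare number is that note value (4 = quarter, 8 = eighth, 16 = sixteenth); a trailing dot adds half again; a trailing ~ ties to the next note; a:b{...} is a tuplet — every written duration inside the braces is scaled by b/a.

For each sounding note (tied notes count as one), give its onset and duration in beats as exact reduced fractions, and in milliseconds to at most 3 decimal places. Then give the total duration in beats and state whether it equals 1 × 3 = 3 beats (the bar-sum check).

1) 0.0ms=0b +212.515ms=3/7b
2) 212.515ms=3/7b +212.515ms=3/7b
3) 425.03ms=6/7b +212.515ms=3/7b
4) 637.544ms=9/7b +425.03ms=6/7b
5) 1062.574ms=15/7b +212.515ms=3/7b
6) 1275.089ms=18/7b +212.515ms=3/7b
Σ=3b of 3 (121bpm 3/4) — PASS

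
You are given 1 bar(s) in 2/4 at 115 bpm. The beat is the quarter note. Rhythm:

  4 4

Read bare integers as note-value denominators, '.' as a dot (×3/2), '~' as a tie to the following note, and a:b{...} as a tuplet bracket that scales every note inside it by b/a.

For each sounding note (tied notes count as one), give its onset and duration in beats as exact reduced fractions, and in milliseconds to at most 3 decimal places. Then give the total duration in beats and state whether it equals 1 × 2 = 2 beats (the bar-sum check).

1) 0.0ms=0b +521.739ms=1b
2) 521.739ms=1b +521.739ms=1b
Σ=2b of 2 (115bpm 2/4) — PASS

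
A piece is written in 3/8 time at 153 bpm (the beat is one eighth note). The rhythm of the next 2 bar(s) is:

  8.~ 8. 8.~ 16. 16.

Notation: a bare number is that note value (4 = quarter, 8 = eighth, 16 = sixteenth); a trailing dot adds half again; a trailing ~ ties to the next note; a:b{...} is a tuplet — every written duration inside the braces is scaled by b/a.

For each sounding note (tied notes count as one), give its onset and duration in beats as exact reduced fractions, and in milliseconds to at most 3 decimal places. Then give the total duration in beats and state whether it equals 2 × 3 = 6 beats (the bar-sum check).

1) 0.0ms=0b +1176.471ms=3b
2) 1176.471ms=3b +882.353ms=9/4b
3) 2058.824ms=21/4b +294.118ms=3/4b
Σ=6b of 6 (153bpm 3/8) — PASS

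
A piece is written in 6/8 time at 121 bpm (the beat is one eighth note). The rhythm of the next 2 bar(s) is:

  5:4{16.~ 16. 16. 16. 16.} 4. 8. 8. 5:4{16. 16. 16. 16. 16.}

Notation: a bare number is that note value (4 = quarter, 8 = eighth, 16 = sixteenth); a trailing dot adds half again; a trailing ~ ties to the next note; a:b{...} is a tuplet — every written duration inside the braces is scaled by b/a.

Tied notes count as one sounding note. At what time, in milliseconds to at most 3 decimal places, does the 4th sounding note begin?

note 4 onset = 12/5b = 1190.083ms

1. 0.0ms @ 0 + 595.041ms (6/5)
2. 595.041ms @ 6/5 + 297.521ms (3/5)
3. 892.562ms @ 9/5 + 297.521ms (3/5)
4. 1190.083ms @ 12/5 + 297.521ms (3/5)
5. 1487.603ms @ 3 + 1487.603ms (3)
6. 2975.207ms @ 6 + 743.802ms (3/2)
7. 3719.008ms @ 15/2 + 743.802ms (3/2)
8. 4462.81ms @ 9 + 297.521ms (3/5)
9. 4760.331ms @ 48/5 + 297.521ms (3/5)
10. 5057.851ms @ 51/5 + 297.521ms (3/5)
11. 5355.372ms @ 54/5 + 297.521ms (3/5)
12. 5652.893ms @ 57/5 + 297.521ms (3/5)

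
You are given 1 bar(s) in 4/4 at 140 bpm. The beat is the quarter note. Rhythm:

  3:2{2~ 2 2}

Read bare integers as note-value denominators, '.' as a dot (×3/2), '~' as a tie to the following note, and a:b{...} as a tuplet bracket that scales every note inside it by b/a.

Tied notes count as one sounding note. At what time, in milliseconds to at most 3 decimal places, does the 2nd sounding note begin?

1. 0.0ms @ 0 + 1142.857ms (8/3)
2. 1142.857ms @ 8/3 + 571.429ms (4/3)

note 2 onset = 8/3b = 1142.857ms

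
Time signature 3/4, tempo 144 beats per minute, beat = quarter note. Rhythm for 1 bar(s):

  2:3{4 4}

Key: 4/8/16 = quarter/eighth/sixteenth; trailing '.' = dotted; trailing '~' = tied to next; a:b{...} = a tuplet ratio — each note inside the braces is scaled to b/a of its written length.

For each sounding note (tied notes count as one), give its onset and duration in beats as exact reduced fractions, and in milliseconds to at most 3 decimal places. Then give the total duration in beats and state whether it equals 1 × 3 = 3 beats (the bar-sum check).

1) 0.0ms=0b +625.0ms=3/2b
2) 625.0ms=3/2b +625.0ms=3/2b
Σ=3b of 3 (144bpm 3/4) — PASS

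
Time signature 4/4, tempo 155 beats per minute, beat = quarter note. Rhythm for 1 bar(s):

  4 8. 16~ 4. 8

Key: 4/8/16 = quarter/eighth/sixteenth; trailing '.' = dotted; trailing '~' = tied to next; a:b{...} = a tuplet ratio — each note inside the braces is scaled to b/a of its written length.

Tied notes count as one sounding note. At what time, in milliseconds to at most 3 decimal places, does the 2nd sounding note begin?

1. 0.0ms @ 0 + 387.097ms (1)
2. 387.097ms @ 1 + 290.323ms (3/4)
3. 677.419ms @ 7/4 + 677.419ms (7/4)
4. 1354.839ms @ 7/2 + 193.548ms (1/2)

note 2 onset = 1b = 387.097ms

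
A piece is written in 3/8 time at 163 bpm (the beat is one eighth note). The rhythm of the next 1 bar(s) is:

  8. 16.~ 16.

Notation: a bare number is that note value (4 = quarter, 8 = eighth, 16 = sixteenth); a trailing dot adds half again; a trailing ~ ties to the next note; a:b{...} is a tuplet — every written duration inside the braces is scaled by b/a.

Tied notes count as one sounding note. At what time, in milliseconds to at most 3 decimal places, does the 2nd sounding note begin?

note 2 onset = 3/2b = 552.147ms

1. 0.0ms @ 0 + 552.147ms (3/2)
2. 552.147ms @ 3/2 + 552.147ms (3/2)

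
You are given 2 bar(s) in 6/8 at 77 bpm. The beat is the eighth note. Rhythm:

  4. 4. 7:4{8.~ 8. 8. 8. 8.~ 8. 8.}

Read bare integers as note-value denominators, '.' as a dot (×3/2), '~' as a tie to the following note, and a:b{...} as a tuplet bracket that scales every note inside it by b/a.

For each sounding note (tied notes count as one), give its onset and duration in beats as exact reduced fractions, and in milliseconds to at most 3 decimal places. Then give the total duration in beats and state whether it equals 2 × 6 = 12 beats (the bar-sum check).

1) 0.0ms=0b +2337.662ms=3b
2) 2337.662ms=3b +2337.662ms=3b
3) 4675.325ms=6b +1335.807ms=12/7b
4) 6011.132ms=54/7b +667.904ms=6/7b
5) 6679.035ms=60/7b +667.904ms=6/7b
6) 7346.939ms=66/7b +1335.807ms=12/7b
7) 8682.746ms=78/7b +667.904ms=6/7b
Σ=12b of 12 (77bpm 6/8) — PASS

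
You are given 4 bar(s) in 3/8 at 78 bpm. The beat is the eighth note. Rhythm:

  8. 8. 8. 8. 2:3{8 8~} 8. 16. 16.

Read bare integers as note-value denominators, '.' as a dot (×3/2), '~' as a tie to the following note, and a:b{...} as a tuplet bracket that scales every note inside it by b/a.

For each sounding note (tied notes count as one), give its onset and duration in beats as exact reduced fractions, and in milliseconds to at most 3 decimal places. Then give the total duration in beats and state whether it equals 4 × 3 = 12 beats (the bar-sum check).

1) 0.0ms=0b +1153.846ms=3/2b
2) 1153.846ms=3/2b +1153.846ms=3/2b
3) 2307.692ms=3b +1153.846ms=3/2b
4) 3461.538ms=9/2b +1153.846ms=3/2b
5) 4615.385ms=6b +1153.846ms=3/2b
6) 5769.231ms=15/2b +2307.692ms=3b
7) 8076.923ms=21/2b +576.923ms=3/4b
8) 8653.846ms=45/4b +576.923ms=3/4b
Σ=12b of 12 (78bpm 3/8) — PASS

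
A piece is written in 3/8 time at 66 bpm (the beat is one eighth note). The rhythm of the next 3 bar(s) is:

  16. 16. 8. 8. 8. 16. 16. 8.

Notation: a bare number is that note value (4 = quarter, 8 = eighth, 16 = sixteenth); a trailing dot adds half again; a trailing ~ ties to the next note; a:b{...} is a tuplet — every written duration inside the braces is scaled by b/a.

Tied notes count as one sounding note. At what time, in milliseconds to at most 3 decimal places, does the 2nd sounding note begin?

note 2 onset = 3/4b = 681.818ms

1. 0.0ms @ 0 + 681.818ms (3/4)
2. 681.818ms @ 3/4 + 681.818ms (3/4)
3. 1363.636ms @ 3/2 + 1363.636ms (3/2)
4. 2727.273ms @ 3 + 1363.636ms (3/2)
5. 4090.909ms @ 9/2 + 1363.636ms (3/2)
6. 5454.545ms @ 6 + 681.818ms (3/4)
7. 6136.364ms @ 27/4 + 681.818ms (3/4)
8. 6818.182ms @ 15/2 + 1363.636ms (3/2)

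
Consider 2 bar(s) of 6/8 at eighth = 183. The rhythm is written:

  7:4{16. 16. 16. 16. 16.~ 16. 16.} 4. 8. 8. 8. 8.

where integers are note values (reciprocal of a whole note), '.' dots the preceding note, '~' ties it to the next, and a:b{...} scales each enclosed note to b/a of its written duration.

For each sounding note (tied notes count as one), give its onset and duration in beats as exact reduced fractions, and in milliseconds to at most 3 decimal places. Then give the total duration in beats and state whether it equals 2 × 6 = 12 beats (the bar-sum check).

1) 0.0ms=0b +140.515ms=3/7b
2) 140.515ms=3/7b +140.515ms=3/7b
3) 281.03ms=6/7b +140.515ms=3/7b
4) 421.546ms=9/7b +140.515ms=3/7b
5) 562.061ms=12/7b +281.03ms=6/7b
6) 843.091ms=18/7b +140.515ms=3/7b
7) 983.607ms=3b +983.607ms=3b
8) 1967.213ms=6b +491.803ms=3/2b
9) 2459.016ms=15/2b +491.803ms=3/2b
10) 2950.82ms=9b +491.803ms=3/2b
11) 3442.623ms=21/2b +491.803ms=3/2b
Σ=12b of 12 (183bpm 6/8) — PASS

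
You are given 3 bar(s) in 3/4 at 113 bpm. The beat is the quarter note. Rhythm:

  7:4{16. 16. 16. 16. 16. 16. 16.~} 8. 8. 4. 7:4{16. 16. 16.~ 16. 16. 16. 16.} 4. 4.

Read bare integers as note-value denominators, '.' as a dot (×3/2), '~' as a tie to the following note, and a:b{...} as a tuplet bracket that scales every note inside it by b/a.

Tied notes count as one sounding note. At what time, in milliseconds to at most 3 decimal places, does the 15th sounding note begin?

1. 0.0ms @ 0 + 113.78ms (3/14)
2. 113.78ms @ 3/14 + 113.78ms (3/14)
3. 227.56ms @ 3/7 + 113.78ms (3/14)
4. 341.34ms @ 9/14 + 113.78ms (3/14)
5. 455.12ms @ 6/7 + 113.78ms (3/14)
6. 568.9ms @ 15/14 + 113.78ms (3/14)
7. 682.68ms @ 9/7 + 512.01ms (27/28)
8. 1194.69ms @ 9/4 + 398.23ms (3/4)
9. 1592.92ms @ 3 + 796.46ms (3/2)
10. 2389.381ms @ 9/2 + 113.78ms (3/14)
11. 2503.161ms @ 33/7 + 113.78ms (3/14)
12. 2616.941ms @ 69/14 + 227.56ms (3/7)
13. 2844.501ms @ 75/14 + 113.78ms (3/14)
14. 2958.281ms @ 39/7 + 113.78ms (3/14)
15. 3072.061ms @ 81/14 + 113.78ms (3/14)
16. 3185.841ms @ 6 + 796.46ms (3/2)
17. 3982.301ms @ 15/2 + 796.46ms (3/2)

note 15 onset = 81/14b = 3072.061ms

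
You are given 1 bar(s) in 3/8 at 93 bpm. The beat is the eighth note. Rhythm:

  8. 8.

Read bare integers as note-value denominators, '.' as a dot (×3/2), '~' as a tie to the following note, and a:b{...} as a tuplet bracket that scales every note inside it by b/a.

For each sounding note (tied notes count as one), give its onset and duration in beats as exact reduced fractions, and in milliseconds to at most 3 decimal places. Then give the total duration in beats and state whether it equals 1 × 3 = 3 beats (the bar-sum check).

1) 0.0ms=0b +967.742ms=3/2b
2) 967.742ms=3/2b +967.742ms=3/2b
Σ=3b of 3 (93bpm 3/8) — PASS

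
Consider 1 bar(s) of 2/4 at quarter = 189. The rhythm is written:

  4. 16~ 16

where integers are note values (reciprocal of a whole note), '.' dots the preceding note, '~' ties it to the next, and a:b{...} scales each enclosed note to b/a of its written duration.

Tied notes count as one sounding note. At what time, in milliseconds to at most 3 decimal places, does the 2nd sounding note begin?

1. 0.0ms @ 0 + 476.19ms (3/2)
2. 476.19ms @ 3/2 + 158.73ms (1/2)

note 2 onset = 3/2b = 476.19ms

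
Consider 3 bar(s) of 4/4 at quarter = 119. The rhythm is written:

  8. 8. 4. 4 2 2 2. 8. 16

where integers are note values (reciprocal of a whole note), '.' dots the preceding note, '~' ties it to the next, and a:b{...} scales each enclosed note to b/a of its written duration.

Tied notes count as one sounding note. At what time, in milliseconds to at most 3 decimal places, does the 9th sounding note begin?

1. 0.0ms @ 0 + 378.151ms (3/4)
2. 378.151ms @ 3/4 + 378.151ms (3/4)
3. 756.303ms @ 3/2 + 756.303ms (3/2)
4. 1512.605ms @ 3 + 504.202ms (1)
5. 2016.807ms @ 4 + 1008.403ms (2)
6. 3025.21ms @ 6 + 1008.403ms (2)
7. 4033.613ms @ 8 + 1512.605ms (3)
8. 5546.218ms @ 11 + 378.151ms (3/4)
9. 5924.37ms @ 47/4 + 126.05ms (1/4)

note 9 onset = 47/4b = 5924.37ms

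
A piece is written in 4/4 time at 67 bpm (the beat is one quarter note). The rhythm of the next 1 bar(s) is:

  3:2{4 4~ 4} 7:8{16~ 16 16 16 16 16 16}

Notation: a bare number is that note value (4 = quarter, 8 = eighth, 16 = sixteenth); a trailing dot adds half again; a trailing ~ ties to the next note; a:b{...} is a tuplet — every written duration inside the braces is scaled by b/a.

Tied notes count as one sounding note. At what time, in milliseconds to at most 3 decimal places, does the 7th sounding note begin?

1. 0.0ms @ 0 + 597.015ms (2/3)
2. 597.015ms @ 2/3 + 1194.03ms (4/3)
3. 1791.045ms @ 2 + 511.727ms (4/7)
4. 2302.772ms @ 18/7 + 255.864ms (2/7)
5. 2558.635ms @ 20/7 + 255.864ms (2/7)
6. 2814.499ms @ 22/7 + 255.864ms (2/7)
7. 3070.362ms @ 24/7 + 255.864ms (2/7)
8. 3326.226ms @ 26/7 + 255.864ms (2/7)

note 7 onset = 24/7b = 3070.362ms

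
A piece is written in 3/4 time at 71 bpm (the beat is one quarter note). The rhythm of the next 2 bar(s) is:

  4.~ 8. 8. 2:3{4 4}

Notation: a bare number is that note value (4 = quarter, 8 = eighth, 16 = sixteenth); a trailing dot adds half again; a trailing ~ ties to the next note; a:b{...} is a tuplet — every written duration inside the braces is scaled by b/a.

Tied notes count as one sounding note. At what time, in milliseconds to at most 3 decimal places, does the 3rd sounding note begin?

note 3 onset = 3b = 2535.211ms

1. 0.0ms @ 0 + 1901.408ms (9/4)
2. 1901.408ms @ 9/4 + 633.803ms (3/4)
3. 2535.211ms @ 3 + 1267.606ms (3/2)
4. 3802.817ms @ 9/2 + 1267.606ms (3/2)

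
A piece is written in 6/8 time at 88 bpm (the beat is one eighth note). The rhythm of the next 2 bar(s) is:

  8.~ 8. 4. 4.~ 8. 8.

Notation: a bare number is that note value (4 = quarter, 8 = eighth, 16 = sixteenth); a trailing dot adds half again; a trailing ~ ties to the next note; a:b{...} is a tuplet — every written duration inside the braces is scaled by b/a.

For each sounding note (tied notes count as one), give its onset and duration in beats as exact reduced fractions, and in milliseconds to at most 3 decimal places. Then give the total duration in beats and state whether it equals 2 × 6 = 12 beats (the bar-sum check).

1) 0.0ms=0b +2045.455ms=3b
2) 2045.455ms=3b +2045.455ms=3b
3) 4090.909ms=6b +3068.182ms=9/2b
4) 7159.091ms=21/2b +1022.727ms=3/2b
Σ=12b of 12 (88bpm 6/8) — PASS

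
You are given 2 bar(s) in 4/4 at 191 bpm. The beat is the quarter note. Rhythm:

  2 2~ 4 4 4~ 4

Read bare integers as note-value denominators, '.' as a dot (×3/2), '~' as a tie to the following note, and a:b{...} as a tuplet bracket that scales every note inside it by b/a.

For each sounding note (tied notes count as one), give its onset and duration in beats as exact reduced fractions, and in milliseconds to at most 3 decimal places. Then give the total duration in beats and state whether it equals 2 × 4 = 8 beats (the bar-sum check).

1) 0.0ms=0b +628.272ms=2b
2) 628.272ms=2b +942.408ms=3b
3) 1570.681ms=5b +314.136ms=1b
4) 1884.817ms=6b +628.272ms=2b
Σ=8b of 8 (191bpm 4/4) — PASS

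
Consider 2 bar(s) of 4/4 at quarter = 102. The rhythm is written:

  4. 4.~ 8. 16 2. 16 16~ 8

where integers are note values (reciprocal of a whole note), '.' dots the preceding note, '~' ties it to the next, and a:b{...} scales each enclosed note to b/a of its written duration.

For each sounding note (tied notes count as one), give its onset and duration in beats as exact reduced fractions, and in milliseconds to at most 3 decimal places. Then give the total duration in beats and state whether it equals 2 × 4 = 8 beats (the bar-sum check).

1) 0.0ms=0b +882.353ms=3/2b
2) 882.353ms=3/2b +1323.529ms=9/4b
3) 2205.882ms=15/4b +147.059ms=1/4b
4) 2352.941ms=4b +1764.706ms=3b
5) 4117.647ms=7b +147.059ms=1/4b
6) 4264.706ms=29/4b +441.176ms=3/4b
Σ=8b of 8 (102bpm 4/4) — PASS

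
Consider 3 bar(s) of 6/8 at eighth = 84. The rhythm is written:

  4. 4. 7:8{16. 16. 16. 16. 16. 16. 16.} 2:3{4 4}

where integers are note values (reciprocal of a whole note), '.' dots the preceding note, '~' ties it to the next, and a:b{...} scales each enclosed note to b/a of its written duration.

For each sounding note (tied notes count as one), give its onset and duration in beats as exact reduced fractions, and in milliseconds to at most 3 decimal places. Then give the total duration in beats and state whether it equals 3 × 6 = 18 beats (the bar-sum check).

1) 0.0ms=0b +2142.857ms=3b
2) 2142.857ms=3b +2142.857ms=3b
3) 4285.714ms=6b +612.245ms=6/7b
4) 4897.959ms=48/7b +612.245ms=6/7b
5) 5510.204ms=54/7b +612.245ms=6/7b
6) 6122.449ms=60/7b +612.245ms=6/7b
7) 6734.694ms=66/7b +612.245ms=6/7b
8) 7346.939ms=72/7b +612.245ms=6/7b
9) 7959.184ms=78/7b +612.245ms=6/7b
10) 8571.429ms=12b +2142.857ms=3b
11) 10714.286ms=15b +2142.857ms=3b
Σ=18b of 18 (84bpm 6/8) — PASS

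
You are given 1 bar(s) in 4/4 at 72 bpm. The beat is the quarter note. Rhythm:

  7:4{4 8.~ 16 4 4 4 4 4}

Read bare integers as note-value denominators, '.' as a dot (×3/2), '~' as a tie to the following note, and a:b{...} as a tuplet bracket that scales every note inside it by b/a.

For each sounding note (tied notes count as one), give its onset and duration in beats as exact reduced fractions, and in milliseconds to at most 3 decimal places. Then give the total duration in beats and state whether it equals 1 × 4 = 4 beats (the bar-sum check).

1) 0.0ms=0b +476.19ms=4/7b
2) 476.19ms=4/7b +476.19ms=4/7b
3) 952.381ms=8/7b +476.19ms=4/7b
4) 1428.571ms=12/7b +476.19ms=4/7b
5) 1904.762ms=16/7b +476.19ms=4/7b
6) 2380.952ms=20/7b +476.19ms=4/7b
7) 2857.143ms=24/7b +476.19ms=4/7b
Σ=4b of 4 (72bpm 4/4) — PASS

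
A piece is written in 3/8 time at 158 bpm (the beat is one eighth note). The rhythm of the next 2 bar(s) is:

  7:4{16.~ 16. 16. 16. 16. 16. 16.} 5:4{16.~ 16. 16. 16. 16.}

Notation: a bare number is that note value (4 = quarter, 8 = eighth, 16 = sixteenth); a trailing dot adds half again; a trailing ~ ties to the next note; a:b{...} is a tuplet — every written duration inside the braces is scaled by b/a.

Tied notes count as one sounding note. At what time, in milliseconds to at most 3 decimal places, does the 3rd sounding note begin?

note 3 onset = 9/7b = 488.246ms

1. 0.0ms @ 0 + 325.497ms (6/7)
2. 325.497ms @ 6/7 + 162.749ms (3/7)
3. 488.246ms @ 9/7 + 162.749ms (3/7)
4. 650.995ms @ 12/7 + 162.749ms (3/7)
5. 813.743ms @ 15/7 + 162.749ms (3/7)
6. 976.492ms @ 18/7 + 162.749ms (3/7)
7. 1139.241ms @ 3 + 455.696ms (6/5)
8. 1594.937ms @ 21/5 + 227.848ms (3/5)
9. 1822.785ms @ 24/5 + 227.848ms (3/5)
10. 2050.633ms @ 27/5 + 227.848ms (3/5)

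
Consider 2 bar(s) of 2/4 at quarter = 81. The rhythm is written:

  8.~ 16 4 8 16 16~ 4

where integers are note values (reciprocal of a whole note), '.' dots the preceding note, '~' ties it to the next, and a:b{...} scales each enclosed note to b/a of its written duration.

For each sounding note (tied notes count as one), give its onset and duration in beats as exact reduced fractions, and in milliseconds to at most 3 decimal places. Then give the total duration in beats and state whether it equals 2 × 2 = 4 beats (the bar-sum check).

1) 0.0ms=0b +740.741ms=1b
2) 740.741ms=1b +740.741ms=1b
3) 1481.481ms=2b +370.37ms=1/2b
4) 1851.852ms=5/2b +185.185ms=1/4b
5) 2037.037ms=11/4b +925.926ms=5/4b
Σ=4b of 4 (81bpm 2/4) — PASS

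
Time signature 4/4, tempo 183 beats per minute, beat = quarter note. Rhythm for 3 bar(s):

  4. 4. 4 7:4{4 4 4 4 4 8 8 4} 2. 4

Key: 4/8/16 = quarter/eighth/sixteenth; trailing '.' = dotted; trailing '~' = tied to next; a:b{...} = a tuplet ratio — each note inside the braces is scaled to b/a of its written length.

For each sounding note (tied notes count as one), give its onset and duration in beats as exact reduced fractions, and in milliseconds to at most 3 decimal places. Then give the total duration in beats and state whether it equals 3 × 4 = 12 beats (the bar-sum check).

1) 0.0ms=0b +491.803ms=3/2b
2) 491.803ms=3/2b +491.803ms=3/2b
3) 983.607ms=3b +327.869ms=1b
4) 1311.475ms=4b +187.354ms=4/7b
5) 1498.829ms=32/7b +187.354ms=4/7b
6) 1686.183ms=36/7b +187.354ms=4/7b
7) 1873.536ms=40/7b +187.354ms=4/7b
8) 2060.89ms=44/7b +187.354ms=4/7b
9) 2248.244ms=48/7b +93.677ms=2/7b
10) 2341.92ms=50/7b +93.677ms=2/7b
11) 2435.597ms=52/7b +187.354ms=4/7b
12) 2622.951ms=8b +983.607ms=3b
13) 3606.557ms=11b +327.869ms=1b
Σ=12b of 12 (183bpm 4/4) — PASS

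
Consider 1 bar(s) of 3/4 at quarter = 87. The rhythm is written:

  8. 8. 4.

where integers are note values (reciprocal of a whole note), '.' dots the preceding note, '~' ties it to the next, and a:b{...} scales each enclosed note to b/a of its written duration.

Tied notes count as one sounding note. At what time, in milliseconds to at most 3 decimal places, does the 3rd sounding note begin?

note 3 onset = 3/2b = 1034.483ms

1. 0.0ms @ 0 + 517.241ms (3/4)
2. 517.241ms @ 3/4 + 517.241ms (3/4)
3. 1034.483ms @ 3/2 + 1034.483ms (3/2)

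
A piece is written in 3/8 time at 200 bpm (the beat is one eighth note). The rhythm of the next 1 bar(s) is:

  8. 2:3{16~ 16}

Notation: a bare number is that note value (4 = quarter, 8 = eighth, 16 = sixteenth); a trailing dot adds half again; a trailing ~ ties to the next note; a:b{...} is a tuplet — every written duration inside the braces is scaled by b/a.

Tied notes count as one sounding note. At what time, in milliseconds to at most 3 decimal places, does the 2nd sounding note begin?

1. 0.0ms @ 0 + 450.0ms (3/2)
2. 450.0ms @ 3/2 + 450.0ms (3/2)

note 2 onset = 3/2b = 450.0ms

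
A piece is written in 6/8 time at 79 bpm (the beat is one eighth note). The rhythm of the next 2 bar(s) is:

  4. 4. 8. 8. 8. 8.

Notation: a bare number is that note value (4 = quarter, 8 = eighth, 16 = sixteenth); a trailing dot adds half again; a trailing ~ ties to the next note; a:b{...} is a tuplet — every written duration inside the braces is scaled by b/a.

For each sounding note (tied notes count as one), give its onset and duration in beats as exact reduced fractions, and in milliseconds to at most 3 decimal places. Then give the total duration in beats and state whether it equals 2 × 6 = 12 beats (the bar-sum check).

1) 0.0ms=0b +2278.481ms=3b
2) 2278.481ms=3b +2278.481ms=3b
3) 4556.962ms=6b +1139.241ms=3/2b
4) 5696.203ms=15/2b +1139.241ms=3/2b
5) 6835.443ms=9b +1139.241ms=3/2b
6) 7974.684ms=21/2b +1139.241ms=3/2b
Σ=12b of 12 (79bpm 6/8) — PASS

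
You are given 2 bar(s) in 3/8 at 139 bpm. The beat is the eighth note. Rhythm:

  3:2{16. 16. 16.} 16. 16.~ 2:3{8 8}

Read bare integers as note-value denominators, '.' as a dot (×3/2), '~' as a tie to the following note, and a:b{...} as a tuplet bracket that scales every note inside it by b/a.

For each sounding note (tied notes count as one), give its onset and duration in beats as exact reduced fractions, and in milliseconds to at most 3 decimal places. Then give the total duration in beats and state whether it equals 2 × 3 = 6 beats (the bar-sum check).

1) 0.0ms=0b +215.827ms=1/2b
2) 215.827ms=1/2b +215.827ms=1/2b
3) 431.655ms=1b +215.827ms=1/2b
4) 647.482ms=3/2b +323.741ms=3/4b
5) 971.223ms=9/4b +971.223ms=9/4b
6) 1942.446ms=9/2b +647.482ms=3/2b
Σ=6b of 6 (139bpm 3/8) — PASS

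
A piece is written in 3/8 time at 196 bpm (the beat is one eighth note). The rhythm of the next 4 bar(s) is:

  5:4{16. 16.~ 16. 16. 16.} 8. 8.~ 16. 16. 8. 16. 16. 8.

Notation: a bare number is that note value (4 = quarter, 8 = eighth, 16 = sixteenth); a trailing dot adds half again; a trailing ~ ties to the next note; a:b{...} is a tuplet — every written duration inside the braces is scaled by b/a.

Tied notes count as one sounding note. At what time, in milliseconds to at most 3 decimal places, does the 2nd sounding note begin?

1. 0.0ms @ 0 + 183.673ms (3/5)
2. 183.673ms @ 3/5 + 367.347ms (6/5)
3. 551.02ms @ 9/5 + 183.673ms (3/5)
4. 734.694ms @ 12/5 + 183.673ms (3/5)
5. 918.367ms @ 3 + 459.184ms (3/2)
6. 1377.551ms @ 9/2 + 688.776ms (9/4)
7. 2066.327ms @ 27/4 + 229.592ms (3/4)
8. 2295.918ms @ 15/2 + 459.184ms (3/2)
9. 2755.102ms @ 9 + 229.592ms (3/4)
10. 2984.694ms @ 39/4 + 229.592ms (3/4)
11. 3214.286ms @ 21/2 + 459.184ms (3/2)

note 2 onset = 3/5b = 183.673ms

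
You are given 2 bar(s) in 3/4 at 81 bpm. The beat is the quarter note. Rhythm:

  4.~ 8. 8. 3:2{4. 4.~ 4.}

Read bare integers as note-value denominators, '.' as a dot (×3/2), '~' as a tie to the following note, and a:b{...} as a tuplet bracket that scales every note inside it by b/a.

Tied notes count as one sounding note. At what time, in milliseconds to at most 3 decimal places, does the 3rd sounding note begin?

1. 0.0ms @ 0 + 1666.667ms (9/4)
2. 1666.667ms @ 9/4 + 555.556ms (3/4)
3. 2222.222ms @ 3 + 740.741ms (1)
4. 2962.963ms @ 4 + 1481.481ms (2)

note 3 onset = 3b = 2222.222ms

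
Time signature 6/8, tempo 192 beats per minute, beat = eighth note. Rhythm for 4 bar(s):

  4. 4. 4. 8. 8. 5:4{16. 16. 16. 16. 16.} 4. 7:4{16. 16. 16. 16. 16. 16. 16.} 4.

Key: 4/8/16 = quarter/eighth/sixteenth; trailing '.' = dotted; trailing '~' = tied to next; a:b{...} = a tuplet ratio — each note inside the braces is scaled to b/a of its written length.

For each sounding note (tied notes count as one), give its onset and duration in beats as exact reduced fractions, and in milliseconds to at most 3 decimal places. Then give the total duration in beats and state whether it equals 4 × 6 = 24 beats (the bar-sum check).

1) 0.0ms=0b +937.5ms=3b
2) 937.5ms=3b +937.5ms=3b
3) 1875.0ms=6b +937.5ms=3b
4) 2812.5ms=9b +468.75ms=3/2b
5) 3281.25ms=21/2b +468.75ms=3/2b
6) 3750.0ms=12b +187.5ms=3/5b
7) 3937.5ms=63/5b +187.5ms=3/5b
8) 4125.0ms=66/5b +187.5ms=3/5b
9) 4312.5ms=69/5b +187.5ms=3/5b
10) 4500.0ms=72/5b +187.5ms=3/5b
11) 4687.5ms=15b +937.5ms=3b
12) 5625.0ms=18b +133.929ms=3/7b
13) 5758.929ms=129/7b +133.929ms=3/7b
14) 5892.857ms=132/7b +133.929ms=3/7b
15) 6026.786ms=135/7b +133.929ms=3/7b
16) 6160.714ms=138/7b +133.929ms=3/7b
17) 6294.643ms=141/7b +133.929ms=3/7b
18) 6428.571ms=144/7b +133.929ms=3/7b
19) 6562.5ms=21b +937.5ms=3b
Σ=24b of 24 (192bpm 6/8) — PASS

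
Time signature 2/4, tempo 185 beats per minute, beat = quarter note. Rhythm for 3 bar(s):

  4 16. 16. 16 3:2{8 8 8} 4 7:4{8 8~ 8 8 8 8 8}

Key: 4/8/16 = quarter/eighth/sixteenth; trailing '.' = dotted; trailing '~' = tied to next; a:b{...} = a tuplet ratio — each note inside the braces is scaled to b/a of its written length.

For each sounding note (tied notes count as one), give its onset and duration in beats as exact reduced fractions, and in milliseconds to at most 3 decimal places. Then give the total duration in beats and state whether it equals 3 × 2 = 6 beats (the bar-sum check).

1) 0.0ms=0b +324.324ms=1b
2) 324.324ms=1b +121.622ms=3/8b
3) 445.946ms=11/8b +121.622ms=3/8b
4) 567.568ms=7/4b +81.081ms=1/4b
5) 648.649ms=2b +108.108ms=1/3b
6) 756.757ms=7/3b +108.108ms=1/3b
7) 864.865ms=8/3b +108.108ms=1/3b
8) 972.973ms=3b +324.324ms=1b
9) 1297.297ms=4b +92.664ms=2/7b
10) 1389.961ms=30/7b +185.328ms=4/7b
11) 1575.29ms=34/7b +92.664ms=2/7b
12) 1667.954ms=36/7b +92.664ms=2/7b
13) 1760.618ms=38/7b +92.664ms=2/7b
14) 1853.282ms=40/7b +92.664ms=2/7b
Σ=6b of 6 (185bpm 2/4) — PASS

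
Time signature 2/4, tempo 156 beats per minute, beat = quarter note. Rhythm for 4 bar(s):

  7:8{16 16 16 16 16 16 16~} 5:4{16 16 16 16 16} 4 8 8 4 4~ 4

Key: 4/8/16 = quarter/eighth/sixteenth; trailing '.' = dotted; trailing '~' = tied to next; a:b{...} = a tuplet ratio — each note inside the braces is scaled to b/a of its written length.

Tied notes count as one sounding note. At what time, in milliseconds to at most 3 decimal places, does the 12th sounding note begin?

note 12 onset = 3b = 1153.846ms

1. 0.0ms @ 0 + 109.89ms (2/7)
2. 109.89ms @ 2/7 + 109.89ms (2/7)
3. 219.78ms @ 4/7 + 109.89ms (2/7)
4. 329.67ms @ 6/7 + 109.89ms (2/7)
5. 439.56ms @ 8/7 + 109.89ms (2/7)
6. 549.451ms @ 10/7 + 109.89ms (2/7)
7. 659.341ms @ 12/7 + 186.813ms (17/35)
8. 846.154ms @ 11/5 + 76.923ms (1/5)
9. 923.077ms @ 12/5 + 76.923ms (1/5)
10. 1000.0ms @ 13/5 + 76.923ms (1/5)
11. 1076.923ms @ 14/5 + 76.923ms (1/5)
12. 1153.846ms @ 3 + 384.615ms (1)
13. 1538.462ms @ 4 + 192.308ms (1/2)
14. 1730.769ms @ 9/2 + 192.308ms (1/2)
15. 1923.077ms @ 5 + 384.615ms (1)
16. 2307.692ms @ 6 + 769.231ms (2)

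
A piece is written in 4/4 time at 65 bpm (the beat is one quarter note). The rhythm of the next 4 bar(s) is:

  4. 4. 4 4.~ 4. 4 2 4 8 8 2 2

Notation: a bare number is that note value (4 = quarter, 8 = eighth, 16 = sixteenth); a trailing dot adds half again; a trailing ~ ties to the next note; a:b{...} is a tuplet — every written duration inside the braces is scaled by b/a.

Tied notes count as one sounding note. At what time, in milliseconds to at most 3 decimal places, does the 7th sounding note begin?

1. 0.0ms @ 0 + 1384.615ms (3/2)
2. 1384.615ms @ 3/2 + 1384.615ms (3/2)
3. 2769.231ms @ 3 + 923.077ms (1)
4. 3692.308ms @ 4 + 2769.231ms (3)
5. 6461.538ms @ 7 + 923.077ms (1)
6. 7384.615ms @ 8 + 1846.154ms (2)
7. 9230.769ms @ 10 + 923.077ms (1)
8. 10153.846ms @ 11 + 461.538ms (1/2)
9. 10615.385ms @ 23/2 + 461.538ms (1/2)
10. 11076.923ms @ 12 + 1846.154ms (2)
11. 12923.077ms @ 14 + 1846.154ms (2)

note 7 onset = 10b = 9230.769ms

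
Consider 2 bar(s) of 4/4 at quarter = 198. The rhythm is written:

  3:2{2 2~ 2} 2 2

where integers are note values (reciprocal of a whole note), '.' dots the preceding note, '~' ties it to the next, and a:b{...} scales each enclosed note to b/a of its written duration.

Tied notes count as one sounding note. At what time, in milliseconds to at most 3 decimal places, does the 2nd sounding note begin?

note 2 onset = 4/3b = 404.04ms

1. 0.0ms @ 0 + 404.04ms (4/3)
2. 404.04ms @ 4/3 + 808.081ms (8/3)
3. 1212.121ms @ 4 + 606.061ms (2)
4. 1818.182ms @ 6 + 606.061ms (2)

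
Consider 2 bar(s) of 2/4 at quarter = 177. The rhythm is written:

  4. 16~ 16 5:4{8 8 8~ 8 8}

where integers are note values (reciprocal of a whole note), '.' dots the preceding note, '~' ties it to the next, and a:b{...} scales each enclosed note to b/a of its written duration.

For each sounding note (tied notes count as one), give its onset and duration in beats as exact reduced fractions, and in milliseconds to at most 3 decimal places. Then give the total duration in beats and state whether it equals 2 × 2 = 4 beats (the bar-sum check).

1) 0.0ms=0b +508.475ms=3/2b
2) 508.475ms=3/2b +169.492ms=1/2b
3) 677.966ms=2b +135.593ms=2/5b
4) 813.559ms=12/5b +135.593ms=2/5b
5) 949.153ms=14/5b +271.186ms=4/5b
6) 1220.339ms=18/5b +135.593ms=2/5b
Σ=4b of 4 (177bpm 2/4) — PASS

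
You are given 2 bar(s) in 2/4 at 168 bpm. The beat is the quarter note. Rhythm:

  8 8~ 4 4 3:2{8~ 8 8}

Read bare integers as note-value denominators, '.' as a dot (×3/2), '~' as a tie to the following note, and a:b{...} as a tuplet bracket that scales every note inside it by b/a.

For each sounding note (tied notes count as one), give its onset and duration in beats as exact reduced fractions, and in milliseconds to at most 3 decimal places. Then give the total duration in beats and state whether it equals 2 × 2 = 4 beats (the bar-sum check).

1) 0.0ms=0b +178.571ms=1/2b
2) 178.571ms=1/2b +535.714ms=3/2b
3) 714.286ms=2b +357.143ms=1b
4) 1071.429ms=3b +238.095ms=2/3b
5) 1309.524ms=11/3b +119.048ms=1/3b
Σ=4b of 4 (168bpm 2/4) — PASS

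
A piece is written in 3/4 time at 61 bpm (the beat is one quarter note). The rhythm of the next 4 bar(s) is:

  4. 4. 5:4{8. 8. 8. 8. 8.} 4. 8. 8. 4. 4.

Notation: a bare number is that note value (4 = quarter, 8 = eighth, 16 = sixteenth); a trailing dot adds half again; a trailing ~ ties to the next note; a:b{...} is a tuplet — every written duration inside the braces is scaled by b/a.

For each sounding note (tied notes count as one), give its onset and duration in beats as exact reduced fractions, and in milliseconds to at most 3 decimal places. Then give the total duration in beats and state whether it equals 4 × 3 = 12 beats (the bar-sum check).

1) 0.0ms=0b +1475.41ms=3/2b
2) 1475.41ms=3/2b +1475.41ms=3/2b
3) 2950.82ms=3b +590.164ms=3/5b
4) 3540.984ms=18/5b +590.164ms=3/5b
5) 4131.148ms=21/5b +590.164ms=3/5b
6) 4721.311ms=24/5b +590.164ms=3/5b
7) 5311.475ms=27/5b +590.164ms=3/5b
8) 5901.639ms=6b +1475.41ms=3/2b
9) 7377.049ms=15/2b +737.705ms=3/4b
10) 8114.754ms=33/4b +737.705ms=3/4b
11) 8852.459ms=9b +1475.41ms=3/2b
12) 10327.869ms=21/2b +1475.41ms=3/2b
Σ=12b of 12 (61bpm 3/4) — PASS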